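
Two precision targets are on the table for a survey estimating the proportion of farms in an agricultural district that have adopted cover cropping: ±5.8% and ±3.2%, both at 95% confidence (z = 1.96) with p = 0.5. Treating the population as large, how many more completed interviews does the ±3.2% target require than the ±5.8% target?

At ±5.8%: n = 1.96² × 0.2500 / 0.058² ≈ 285.49 → 286.
At ±3.2%: n = 1.96² × 0.2500 / 0.032² ≈ 937.89 → 938.
Additional respondents: 938 − 286 = 652.

652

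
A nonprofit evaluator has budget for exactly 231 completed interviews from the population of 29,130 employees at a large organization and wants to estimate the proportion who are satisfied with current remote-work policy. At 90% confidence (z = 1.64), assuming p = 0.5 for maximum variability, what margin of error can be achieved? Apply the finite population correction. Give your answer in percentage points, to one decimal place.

Finite-population factor: (N−n)/(N−1) = (29130−231)/(29130−1) = 0.9921.
SE(p̂) = √[p(1−p)/n · (N−n)/(N−1)] = √[0.2500/231 × 0.9921] = 0.03277.
E = z × SE = 1.64 × 0.03277 = 0.05374 ≈ 5.4 percentage points.

5.4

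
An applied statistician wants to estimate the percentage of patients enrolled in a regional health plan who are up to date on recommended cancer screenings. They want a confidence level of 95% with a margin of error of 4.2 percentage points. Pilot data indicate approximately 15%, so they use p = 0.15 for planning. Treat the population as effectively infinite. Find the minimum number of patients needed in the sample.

For 95% confidence, z = 1.960.
With p = 0.15, p(1−p) = 0.1275.
n = z²·p(1−p)/E² = 1.960² × 0.1275 / 0.042² = 3.8416 × 0.1275 / 0.001764 ≈ 277.67.
Rounding up gives n = 278.

278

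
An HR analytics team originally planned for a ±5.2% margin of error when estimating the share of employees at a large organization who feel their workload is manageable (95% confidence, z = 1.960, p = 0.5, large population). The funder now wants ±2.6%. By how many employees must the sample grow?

At ±5.2%: n = 1.960² × 0.2500 / 0.052² ≈ 355.18 → 356.
At ±2.6%: n = 1.960² × 0.2500 / 0.026² ≈ 1420.71 → 1421.
Additional respondents: 1421 − 356 = 1065.

1065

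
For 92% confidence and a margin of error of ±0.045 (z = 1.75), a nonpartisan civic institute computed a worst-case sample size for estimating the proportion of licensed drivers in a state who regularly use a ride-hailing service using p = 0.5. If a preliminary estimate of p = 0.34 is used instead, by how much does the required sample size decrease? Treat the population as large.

Conservative (p = 0.5): n = 1.75² × 0.25 / 0.045² ≈ 378.09 → 379.
Using p = 0.34: p(1−p) = 0.2244, so n = 1.75² × 0.2244 / 0.045² ≈ 339.37 → 340.
Reduction: 379 − 340 = 39.

39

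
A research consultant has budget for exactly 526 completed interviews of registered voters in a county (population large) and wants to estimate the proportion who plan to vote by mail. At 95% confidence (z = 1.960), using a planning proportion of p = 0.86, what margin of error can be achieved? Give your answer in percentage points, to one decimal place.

3.0

SE(p̂) = √[p(1−p)/n] = √[0.1204/526] = 0.01513.
E = z × SE = 1.960 × 0.01513 = 0.02965, or 3.0 percentage points.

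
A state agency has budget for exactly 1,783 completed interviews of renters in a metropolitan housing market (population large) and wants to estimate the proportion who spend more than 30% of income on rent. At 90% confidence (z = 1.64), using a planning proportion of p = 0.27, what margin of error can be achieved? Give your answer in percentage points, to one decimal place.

SE(p̂) = √[p(1−p)/n] = √[0.1971/1783] = 0.01051.
E = z × SE = 1.64 × 0.01051 = 0.01724, or 1.7 percentage points.

1.7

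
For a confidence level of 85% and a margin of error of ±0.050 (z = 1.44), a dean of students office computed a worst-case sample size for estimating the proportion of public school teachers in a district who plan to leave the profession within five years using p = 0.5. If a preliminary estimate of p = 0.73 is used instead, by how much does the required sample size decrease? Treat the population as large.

44

Conservative (p = 0.5): n = 1.44² × 0.25 / 0.050² ≈ 207.36 → 208.
Using p = 0.73: p(1−p) = 0.1971, so n = 1.44² × 0.1971 / 0.050² ≈ 163.48 → 164.
Reduction: 208 − 164 = 44.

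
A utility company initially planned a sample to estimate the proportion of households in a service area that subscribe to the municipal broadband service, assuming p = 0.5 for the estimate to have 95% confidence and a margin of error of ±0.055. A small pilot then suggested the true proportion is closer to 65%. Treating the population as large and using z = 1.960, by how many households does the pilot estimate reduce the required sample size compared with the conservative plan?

29

Conservative (p = 0.5): n = 1.960² × 0.25 / 0.055² ≈ 317.49 → 318.
Using p = 0.65: p(1−p) = 0.2275, so n = 1.960² × 0.2275 / 0.055² ≈ 288.91 → 289.
Reduction: 318 − 289 = 29.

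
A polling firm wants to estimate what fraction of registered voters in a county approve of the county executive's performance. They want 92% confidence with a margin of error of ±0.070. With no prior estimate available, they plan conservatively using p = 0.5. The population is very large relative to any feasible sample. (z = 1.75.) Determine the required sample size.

With p = 0.5, p(1−p) = 0.25.
n = z²·p(1−p)/E² = 1.75² × 0.2500 / 0.070² = 3.0625 × 0.2500 / 0.004900 ≈ 156.25.
Rounding up gives n = 157.

157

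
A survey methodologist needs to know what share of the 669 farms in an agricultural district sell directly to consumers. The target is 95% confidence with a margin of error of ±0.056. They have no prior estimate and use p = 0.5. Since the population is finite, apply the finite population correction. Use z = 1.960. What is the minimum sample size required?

211

Unadjusted: n₀ = 1.960² × 0.50 × 0.50 / 0.056² ≈ 306.25, so n₀ = 307.
Finite population correction with N = 669: n = n₀ / (1 + (n₀−1)/N) = 307 / (1 + 306/669) = 307 / 1.4574 ≈ 210.65.
Rounding up, n = 211.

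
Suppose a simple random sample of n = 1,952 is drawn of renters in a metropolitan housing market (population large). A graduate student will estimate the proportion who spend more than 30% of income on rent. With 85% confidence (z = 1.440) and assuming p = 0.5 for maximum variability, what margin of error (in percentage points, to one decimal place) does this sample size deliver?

SE(p̂) = √[p(1−p)/n] = √[0.2500/1952] = 0.01132.
E = z × SE = 1.440 × 0.01132 = 0.01630, or 1.6 percentage points.

1.6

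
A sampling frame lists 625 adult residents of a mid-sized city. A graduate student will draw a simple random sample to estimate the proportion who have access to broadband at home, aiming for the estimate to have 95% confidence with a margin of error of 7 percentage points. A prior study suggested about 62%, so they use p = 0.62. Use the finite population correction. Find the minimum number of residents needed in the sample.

143

For 95% confidence, z = 1.96.
Unadjusted: n₀ = 1.96² × 0.62 × 0.38 / 0.070² ≈ 184.71, so n₀ = 185.
Finite population correction with N = 625: n = n₀ / (1 + (n₀−1)/N) = 185 / (1 + 184/625) = 185 / 1.2944 ≈ 142.92.
Rounding up, n = 143.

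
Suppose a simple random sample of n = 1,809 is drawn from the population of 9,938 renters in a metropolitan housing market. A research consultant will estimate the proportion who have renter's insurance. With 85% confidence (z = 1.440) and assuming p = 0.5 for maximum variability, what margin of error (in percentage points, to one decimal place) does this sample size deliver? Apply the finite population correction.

Finite-population factor: (N−n)/(N−1) = (9938−1809)/(9938−1) = 0.8181.
SE(p̂) = √[p(1−p)/n · (N−n)/(N−1)] = √[0.2500/1809 × 0.8181] = 0.01063.
E = z × SE = 1.440 × 0.01063 = 0.01531 ≈ 1.5 percentage points.

1.5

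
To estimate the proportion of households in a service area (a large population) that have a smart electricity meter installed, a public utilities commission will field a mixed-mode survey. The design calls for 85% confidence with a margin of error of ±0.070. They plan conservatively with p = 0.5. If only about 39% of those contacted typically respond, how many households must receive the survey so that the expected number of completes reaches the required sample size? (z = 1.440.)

Completed interviews needed: n₀ = 1.440² × 0.2500 / 0.070² ≈ 105.80 → 106.
At a 39% response rate, contacts needed = 106 / 0.39 ≈ 271.79 → 272.

272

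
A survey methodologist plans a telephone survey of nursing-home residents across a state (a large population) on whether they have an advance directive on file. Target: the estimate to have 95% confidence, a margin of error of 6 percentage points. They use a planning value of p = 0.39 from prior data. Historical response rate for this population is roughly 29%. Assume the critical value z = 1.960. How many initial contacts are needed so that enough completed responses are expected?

Completed interviews needed: n₀ = 1.960² × 0.2379 / 0.060² ≈ 253.87 → 254.
At a 29% response rate, contacts needed = 254 / 0.29 ≈ 875.86 → 876.

876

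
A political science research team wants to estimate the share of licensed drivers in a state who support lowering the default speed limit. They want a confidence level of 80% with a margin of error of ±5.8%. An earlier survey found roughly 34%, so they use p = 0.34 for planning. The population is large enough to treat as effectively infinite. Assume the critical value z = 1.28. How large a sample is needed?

110

With p = 0.34, p(1−p) = 0.2244.
n = z²·p(1−p)/E² = 1.28² × 0.2244 / 0.058² = 1.6384 × 0.2244 / 0.003364 ≈ 109.29.
Rounding up gives n = 110.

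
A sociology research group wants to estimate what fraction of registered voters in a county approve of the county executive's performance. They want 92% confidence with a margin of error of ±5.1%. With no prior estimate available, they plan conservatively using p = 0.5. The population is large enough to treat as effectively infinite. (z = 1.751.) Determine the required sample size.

295

With p = 0.5, p(1−p) = 0.25.
n = z²·p(1−p)/E² = 1.751² × 0.2500 / 0.051² = 3.0660 × 0.2500 / 0.002601 ≈ 294.69.
Rounding up gives n = 295.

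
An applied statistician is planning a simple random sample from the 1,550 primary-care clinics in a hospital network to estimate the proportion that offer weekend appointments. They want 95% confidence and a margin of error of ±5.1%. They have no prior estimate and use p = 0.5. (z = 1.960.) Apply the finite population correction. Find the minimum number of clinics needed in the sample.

Unadjusted: n₀ = 1.960² × 0.50 × 0.50 / 0.051² ≈ 369.24, so n₀ = 370.
Finite population correction with N = 1,550: n = n₀ / (1 + (n₀−1)/N) = 370 / (1 + 369/1550) = 370 / 1.2381 ≈ 298.85.
Rounding up, n = 299.

299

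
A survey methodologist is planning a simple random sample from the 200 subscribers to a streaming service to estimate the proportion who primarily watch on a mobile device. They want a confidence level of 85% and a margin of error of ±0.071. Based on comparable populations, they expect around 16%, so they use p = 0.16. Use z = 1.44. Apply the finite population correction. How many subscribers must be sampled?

Unadjusted: n₀ = 1.44² × 0.16 × 0.84 / 0.071² ≈ 55.29, so n₀ = 56.
Finite population correction with N = 200: n = n₀ / (1 + (n₀−1)/N) = 56 / (1 + 55/200) = 56 / 1.2750 ≈ 43.92.
Rounding up, n = 44.

44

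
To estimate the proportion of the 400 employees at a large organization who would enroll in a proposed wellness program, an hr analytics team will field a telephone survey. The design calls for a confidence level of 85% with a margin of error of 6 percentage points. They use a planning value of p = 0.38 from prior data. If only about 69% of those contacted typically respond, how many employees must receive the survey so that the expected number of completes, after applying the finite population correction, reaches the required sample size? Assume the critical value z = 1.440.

148

Completed interviews needed (unadjusted): n₀ = 1.440² × 0.2356 / 0.060² ≈ 135.71 → 136.
FPC for N = 400: n = 136 / (1 + 135/400) = 136 / 1.3375 ≈ 101.68 → 102.
At a 69% response rate, contacts needed = 102 / 0.69 ≈ 147.83 → 148.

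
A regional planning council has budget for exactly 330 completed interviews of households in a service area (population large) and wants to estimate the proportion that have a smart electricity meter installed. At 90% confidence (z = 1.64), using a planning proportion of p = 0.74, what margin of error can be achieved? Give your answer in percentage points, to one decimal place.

SE(p̂) = √[p(1−p)/n] = √[0.1924/330] = 0.02415.
E = z × SE = 1.64 × 0.02415 = 0.03960, or 4.0 percentage points.

4.0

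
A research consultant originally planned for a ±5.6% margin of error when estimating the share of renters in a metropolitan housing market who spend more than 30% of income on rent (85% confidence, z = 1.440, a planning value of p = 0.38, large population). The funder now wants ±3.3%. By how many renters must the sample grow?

At ±5.6%: n = 1.440² × 0.2356 / 0.056² ≈ 155.78 → 156.
At ±3.3%: n = 1.440² × 0.2356 / 0.033² ≈ 448.61 → 449.
Additional respondents: 449 − 156 = 293.

293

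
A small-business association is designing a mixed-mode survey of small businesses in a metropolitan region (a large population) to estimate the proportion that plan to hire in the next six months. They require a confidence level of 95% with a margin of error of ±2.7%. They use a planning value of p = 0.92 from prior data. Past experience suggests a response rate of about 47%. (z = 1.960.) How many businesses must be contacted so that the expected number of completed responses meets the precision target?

826

Completed interviews needed: n₀ = 1.960² × 0.0736 / 0.027² ≈ 387.85 → 388.
At a 47% response rate, contacts needed = 388 / 0.47 ≈ 825.53 → 826.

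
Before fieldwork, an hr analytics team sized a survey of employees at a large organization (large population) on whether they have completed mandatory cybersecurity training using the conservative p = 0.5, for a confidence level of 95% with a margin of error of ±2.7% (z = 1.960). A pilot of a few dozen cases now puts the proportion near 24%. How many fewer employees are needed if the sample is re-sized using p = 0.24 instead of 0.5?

356

Conservative (p = 0.5): n = 1.960² × 0.25 / 0.027² ≈ 1317.42 → 1318.
Using p = 0.24: p(1−p) = 0.1824, so n = 1.960² × 0.1824 / 0.027² ≈ 961.19 → 962.
Reduction: 1318 − 962 = 356.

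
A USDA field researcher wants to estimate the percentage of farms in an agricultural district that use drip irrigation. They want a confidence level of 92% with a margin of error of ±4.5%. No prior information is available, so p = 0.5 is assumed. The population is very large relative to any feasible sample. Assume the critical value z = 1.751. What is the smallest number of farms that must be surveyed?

With p = 0.5, p(1−p) = 0.25.
n = z²·p(1−p)/E² = 1.751² × 0.2500 / 0.045² = 3.0660 × 0.2500 / 0.002025 ≈ 378.52.
Rounding up gives n = 379.

379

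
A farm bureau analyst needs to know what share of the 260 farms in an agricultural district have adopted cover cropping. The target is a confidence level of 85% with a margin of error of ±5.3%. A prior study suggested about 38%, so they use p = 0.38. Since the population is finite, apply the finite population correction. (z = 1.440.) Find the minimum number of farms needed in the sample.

Unadjusted: n₀ = 1.440² × 0.38 × 0.62 / 0.053² ≈ 173.92, so n₀ = 174.
Finite population correction with N = 260: n = n₀ / (1 + (n₀−1)/N) = 174 / (1 + 173/260) = 174 / 1.6654 ≈ 104.48.
Rounding up, n = 105.

105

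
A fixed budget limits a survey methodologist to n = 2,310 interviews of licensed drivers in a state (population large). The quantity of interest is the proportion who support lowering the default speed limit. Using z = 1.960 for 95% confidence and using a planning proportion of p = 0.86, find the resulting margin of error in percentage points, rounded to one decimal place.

1.4

SE(p̂) = √[p(1−p)/n] = √[0.1204/2310] = 0.00722.
E = z × SE = 1.960 × 0.00722 = 0.01415, or 1.4 percentage points.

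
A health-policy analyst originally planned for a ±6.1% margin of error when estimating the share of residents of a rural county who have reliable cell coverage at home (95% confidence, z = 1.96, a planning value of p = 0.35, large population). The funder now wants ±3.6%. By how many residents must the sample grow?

At ±6.1%: n = 1.96² × 0.2275 / 0.061² ≈ 234.87 → 235.
At ±3.6%: n = 1.96² × 0.2275 / 0.036² ≈ 674.35 → 675.
Additional respondents: 675 − 235 = 440.

440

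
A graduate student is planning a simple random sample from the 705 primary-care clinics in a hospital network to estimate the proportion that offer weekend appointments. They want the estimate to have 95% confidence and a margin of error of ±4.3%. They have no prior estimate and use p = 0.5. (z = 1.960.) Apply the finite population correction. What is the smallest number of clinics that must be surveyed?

Unadjusted: n₀ = 1.960² × 0.50 × 0.50 / 0.043² ≈ 519.42, so n₀ = 520.
Finite population correction with N = 705: n = n₀ / (1 + (n₀−1)/N) = 520 / (1 + 519/705) = 520 / 1.7362 ≈ 299.51.
Rounding up, n = 300.

300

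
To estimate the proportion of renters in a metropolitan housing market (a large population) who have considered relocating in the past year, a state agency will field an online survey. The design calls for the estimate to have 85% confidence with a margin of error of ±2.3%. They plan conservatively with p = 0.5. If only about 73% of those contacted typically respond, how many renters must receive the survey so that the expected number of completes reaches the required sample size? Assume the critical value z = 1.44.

Completed interviews needed: n₀ = 1.44² × 0.2500 / 0.023² ≈ 979.96 → 980.
At a 73% response rate, contacts needed = 980 / 0.73 ≈ 1342.47 → 1343.

1343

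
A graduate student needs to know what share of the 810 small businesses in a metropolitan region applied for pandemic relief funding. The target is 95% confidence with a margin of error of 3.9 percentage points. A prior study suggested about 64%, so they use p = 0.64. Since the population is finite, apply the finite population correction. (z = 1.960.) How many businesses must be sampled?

Unadjusted: n₀ = 1.960² × 0.64 × 0.36 / 0.039² ≈ 581.92, so n₀ = 582.
Finite population correction with N = 810: n = n₀ / (1 + (n₀−1)/N) = 582 / (1 + 581/810) = 582 / 1.7173 ≈ 338.91.
Rounding up, n = 339.

339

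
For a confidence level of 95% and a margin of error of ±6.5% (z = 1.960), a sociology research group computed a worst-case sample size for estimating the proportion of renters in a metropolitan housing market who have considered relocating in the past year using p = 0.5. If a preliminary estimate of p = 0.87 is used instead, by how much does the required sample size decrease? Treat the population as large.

Conservative (p = 0.5): n = 1.960² × 0.25 / 0.065² ≈ 227.31 → 228.
Using p = 0.87: p(1−p) = 0.1131, so n = 1.960² × 0.1131 / 0.065² ≈ 102.84 → 103.
Reduction: 228 − 103 = 125.

125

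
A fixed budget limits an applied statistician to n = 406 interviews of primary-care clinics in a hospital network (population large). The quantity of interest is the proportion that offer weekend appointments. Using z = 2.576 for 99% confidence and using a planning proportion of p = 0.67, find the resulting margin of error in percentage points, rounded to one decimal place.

SE(p̂) = √[p(1−p)/n] = √[0.2211/406] = 0.02334.
E = z × SE = 2.576 × 0.02334 = 0.06011, or 6.0 percentage points.

6.0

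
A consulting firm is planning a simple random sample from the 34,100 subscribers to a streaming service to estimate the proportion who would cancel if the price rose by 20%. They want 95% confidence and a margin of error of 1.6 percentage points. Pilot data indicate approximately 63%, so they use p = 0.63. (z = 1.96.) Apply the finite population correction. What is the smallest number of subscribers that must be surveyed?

3173

Unadjusted: n₀ = 1.96² × 0.63 × 0.37 / 0.016² ≈ 3497.96, so n₀ = 3498.
Finite population correction with N = 34,100: n = n₀ / (1 + (n₀−1)/N) = 3498 / (1 + 3497/34100) = 3498 / 1.1026 ≈ 3172.64.
Rounding up, n = 3173.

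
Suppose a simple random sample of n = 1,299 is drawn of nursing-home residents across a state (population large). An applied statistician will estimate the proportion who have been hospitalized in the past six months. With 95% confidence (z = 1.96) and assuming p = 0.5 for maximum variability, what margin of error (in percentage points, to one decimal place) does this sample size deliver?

SE(p̂) = √[p(1−p)/n] = √[0.2500/1299] = 0.01387.
E = z × SE = 1.96 × 0.01387 = 0.02719, or 2.7 percentage points.

2.7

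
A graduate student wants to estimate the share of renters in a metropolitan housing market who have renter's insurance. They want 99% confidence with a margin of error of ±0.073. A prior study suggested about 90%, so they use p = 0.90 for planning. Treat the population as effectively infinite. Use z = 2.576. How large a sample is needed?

113

With p = 0.90, p(1−p) = 0.0900.
n = z²·p(1−p)/E² = 2.576² × 0.0900 / 0.073² = 6.6358 × 0.0900 / 0.005329 ≈ 112.07.
Rounding up gives n = 113.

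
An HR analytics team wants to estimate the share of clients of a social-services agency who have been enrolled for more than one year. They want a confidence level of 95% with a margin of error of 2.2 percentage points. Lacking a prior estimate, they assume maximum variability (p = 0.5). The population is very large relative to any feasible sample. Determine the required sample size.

1985

For 95% confidence, z = 1.960.
With p = 0.5, p(1−p) = 0.25.
n = z²·p(1−p)/E² = 1.960² × 0.2500 / 0.022² = 3.8416 × 0.2500 / 0.000484 ≈ 1984.30.
Rounding up gives n = 1985.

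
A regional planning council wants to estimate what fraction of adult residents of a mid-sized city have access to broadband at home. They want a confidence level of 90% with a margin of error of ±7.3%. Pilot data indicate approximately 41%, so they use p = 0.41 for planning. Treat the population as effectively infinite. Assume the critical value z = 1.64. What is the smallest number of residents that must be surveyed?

123

With p = 0.41, p(1−p) = 0.2419.
n = z²·p(1−p)/E² = 1.64² × 0.2419 / 0.073² = 2.6896 × 0.2419 / 0.005329 ≈ 122.09.
Rounding up gives n = 123.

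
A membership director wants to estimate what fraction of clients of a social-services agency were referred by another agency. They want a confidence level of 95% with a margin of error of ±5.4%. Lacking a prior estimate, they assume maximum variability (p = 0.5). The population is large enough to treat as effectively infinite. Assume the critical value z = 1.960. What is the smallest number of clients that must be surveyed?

With p = 0.5, p(1−p) = 0.25.
n = z²·p(1−p)/E² = 1.960² × 0.2500 / 0.054² = 3.8416 × 0.2500 / 0.002916 ≈ 329.36.
Rounding up gives n = 330.

330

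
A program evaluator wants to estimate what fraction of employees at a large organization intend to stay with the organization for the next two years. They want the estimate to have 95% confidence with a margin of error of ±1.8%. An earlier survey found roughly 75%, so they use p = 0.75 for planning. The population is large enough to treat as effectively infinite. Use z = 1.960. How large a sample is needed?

2224

With p = 0.75, p(1−p) = 0.1875.
n = z²·p(1−p)/E² = 1.960² × 0.1875 / 0.018² = 3.8416 × 0.1875 / 0.000324 ≈ 2223.15.
Rounding up gives n = 2224.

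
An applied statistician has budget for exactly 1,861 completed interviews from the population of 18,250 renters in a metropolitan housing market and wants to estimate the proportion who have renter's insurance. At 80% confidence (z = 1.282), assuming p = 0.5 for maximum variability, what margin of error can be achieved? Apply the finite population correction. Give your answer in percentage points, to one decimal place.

1.4

Finite-population factor: (N−n)/(N−1) = (18250−1861)/(18250−1) = 0.8981.
SE(p̂) = √[p(1−p)/n · (N−n)/(N−1)] = √[0.2500/1861 × 0.8981] = 0.01098.
E = z × SE = 1.282 × 0.01098 = 0.01408 ≈ 1.4 percentage points.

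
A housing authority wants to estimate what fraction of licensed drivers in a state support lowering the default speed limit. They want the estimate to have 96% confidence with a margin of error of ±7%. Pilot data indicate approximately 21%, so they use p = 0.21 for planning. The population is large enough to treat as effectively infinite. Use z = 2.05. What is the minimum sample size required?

143

With p = 0.21, p(1−p) = 0.1659.
n = z²·p(1−p)/E² = 2.05² × 0.1659 / 0.070² = 4.2025 × 0.1659 / 0.004900 ≈ 142.28.
Rounding up gives n = 143.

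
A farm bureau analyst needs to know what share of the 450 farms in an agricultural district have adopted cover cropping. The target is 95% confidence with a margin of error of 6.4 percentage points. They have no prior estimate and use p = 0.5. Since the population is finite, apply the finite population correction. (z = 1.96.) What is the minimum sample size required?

155

Unadjusted: n₀ = 1.96² × 0.50 × 0.50 / 0.064² ≈ 234.47, so n₀ = 235.
Finite population correction with N = 450: n = n₀ / (1 + (n₀−1)/N) = 235 / (1 + 234/450) = 235 / 1.5200 ≈ 154.61.
Rounding up, n = 155.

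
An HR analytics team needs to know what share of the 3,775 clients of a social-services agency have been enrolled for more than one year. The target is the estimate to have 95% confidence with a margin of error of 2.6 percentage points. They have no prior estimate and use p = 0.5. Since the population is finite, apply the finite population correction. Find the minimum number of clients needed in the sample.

For 95% confidence, z = 1.960.
Unadjusted: n₀ = 1.960² × 0.50 × 0.50 / 0.026² ≈ 1420.71, so n₀ = 1421.
Finite population correction with N = 3,775: n = n₀ / (1 + (n₀−1)/N) = 1421 / (1 + 1420/3775) = 1421 / 1.3762 ≈ 1032.58.
Rounding up, n = 1033.

1033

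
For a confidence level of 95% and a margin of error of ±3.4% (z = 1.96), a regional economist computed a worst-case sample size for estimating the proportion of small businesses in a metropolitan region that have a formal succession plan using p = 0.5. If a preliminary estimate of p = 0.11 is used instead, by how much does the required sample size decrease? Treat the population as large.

Conservative (p = 0.5): n = 1.96² × 0.25 / 0.034² ≈ 830.80 → 831.
Using p = 0.11: p(1−p) = 0.0979, so n = 1.96² × 0.0979 / 0.034² ≈ 325.34 → 326.
Reduction: 831 − 326 = 505.

505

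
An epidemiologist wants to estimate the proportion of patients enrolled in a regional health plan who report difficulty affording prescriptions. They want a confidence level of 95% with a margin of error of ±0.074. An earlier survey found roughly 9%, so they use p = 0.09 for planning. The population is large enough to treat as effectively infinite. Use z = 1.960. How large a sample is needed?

58

With p = 0.09, p(1−p) = 0.0819.
n = z²·p(1−p)/E² = 1.960² × 0.0819 / 0.074² = 3.8416 × 0.0819 / 0.005476 ≈ 57.46.
Rounding up gives n = 58.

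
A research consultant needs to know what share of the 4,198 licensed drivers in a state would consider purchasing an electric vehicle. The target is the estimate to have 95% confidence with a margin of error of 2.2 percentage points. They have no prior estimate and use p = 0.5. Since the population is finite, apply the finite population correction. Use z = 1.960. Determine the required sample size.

Unadjusted: n₀ = 1.960² × 0.50 × 0.50 / 0.022² ≈ 1984.30, so n₀ = 1985.
Finite population correction with N = 4,198: n = n₀ / (1 + (n₀−1)/N) = 1985 / (1 + 1984/4198) = 1985 / 1.4726 ≈ 1347.95.
Rounding up, n = 1348.

1348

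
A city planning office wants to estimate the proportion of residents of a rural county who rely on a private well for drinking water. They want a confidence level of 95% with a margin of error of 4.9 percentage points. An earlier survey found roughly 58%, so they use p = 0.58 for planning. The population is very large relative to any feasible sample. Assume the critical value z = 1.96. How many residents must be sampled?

With p = 0.58, p(1−p) = 0.2436.
n = z²·p(1−p)/E² = 1.96² × 0.2436 / 0.049² = 3.8416 × 0.2436 / 0.002401 ≈ 389.76.
Rounding up gives n = 390.

390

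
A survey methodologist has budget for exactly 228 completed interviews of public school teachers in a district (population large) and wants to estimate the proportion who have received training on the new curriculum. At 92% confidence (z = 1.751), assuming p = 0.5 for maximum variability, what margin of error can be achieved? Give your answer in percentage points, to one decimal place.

SE(p̂) = √[p(1−p)/n] = √[0.2500/228] = 0.03311.
E = z × SE = 1.751 × 0.03311 = 0.05798, or 5.8 percentage points.

5.8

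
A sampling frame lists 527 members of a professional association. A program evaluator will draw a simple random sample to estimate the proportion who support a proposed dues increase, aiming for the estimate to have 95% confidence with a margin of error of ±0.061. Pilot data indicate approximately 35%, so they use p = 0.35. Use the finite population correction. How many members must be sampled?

163

For 95% confidence, z = 1.96.
Unadjusted: n₀ = 1.96² × 0.35 × 0.65 / 0.061² ≈ 234.87, so n₀ = 235.
Finite population correction with N = 527: n = n₀ / (1 + (n₀−1)/N) = 235 / (1 + 234/527) = 235 / 1.4440 ≈ 162.74.
Rounding up, n = 163.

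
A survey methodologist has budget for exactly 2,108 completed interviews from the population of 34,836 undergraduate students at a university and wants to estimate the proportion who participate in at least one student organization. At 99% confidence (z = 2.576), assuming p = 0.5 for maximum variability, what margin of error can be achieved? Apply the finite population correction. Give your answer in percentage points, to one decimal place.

2.7

Finite-population factor: (N−n)/(N−1) = (34836−2108)/(34836−1) = 0.9395.
SE(p̂) = √[p(1−p)/n · (N−n)/(N−1)] = √[0.2500/2108 × 0.9395] = 0.01056.
E = z × SE = 2.576 × 0.01056 = 0.02719 ≈ 2.7 percentage points.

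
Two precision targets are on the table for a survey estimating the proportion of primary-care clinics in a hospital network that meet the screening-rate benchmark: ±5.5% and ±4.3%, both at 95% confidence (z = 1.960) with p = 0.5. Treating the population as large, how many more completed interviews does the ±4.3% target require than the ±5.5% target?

At ±5.5%: n = 1.960² × 0.2500 / 0.055² ≈ 317.49 → 318.
At ±4.3%: n = 1.960² × 0.2500 / 0.043² ≈ 519.42 → 520.
Additional respondents: 520 − 318 = 202.

202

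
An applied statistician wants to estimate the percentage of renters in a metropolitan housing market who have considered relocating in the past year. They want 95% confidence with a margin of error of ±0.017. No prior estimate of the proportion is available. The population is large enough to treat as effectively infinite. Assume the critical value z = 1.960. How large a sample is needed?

3324

With no prior estimate, use p = 0.5, giving p(1−p) = 0.25.
n = z²·p(1−p)/E² = 1.960² × 0.2500 / 0.017² = 3.8416 × 0.2500 / 0.000289 ≈ 3323.18.
Rounding up gives n = 3324.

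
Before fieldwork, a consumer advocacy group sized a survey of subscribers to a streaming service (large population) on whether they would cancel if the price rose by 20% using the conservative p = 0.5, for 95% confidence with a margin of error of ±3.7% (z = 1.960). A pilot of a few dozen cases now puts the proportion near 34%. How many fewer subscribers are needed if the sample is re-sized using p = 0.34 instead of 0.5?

Conservative (p = 0.5): n = 1.960² × 0.25 / 0.037² ≈ 701.53 → 702.
Using p = 0.34: p(1−p) = 0.2244, so n = 1.960² × 0.2244 / 0.037² ≈ 629.70 → 630.
Reduction: 702 − 630 = 72.

72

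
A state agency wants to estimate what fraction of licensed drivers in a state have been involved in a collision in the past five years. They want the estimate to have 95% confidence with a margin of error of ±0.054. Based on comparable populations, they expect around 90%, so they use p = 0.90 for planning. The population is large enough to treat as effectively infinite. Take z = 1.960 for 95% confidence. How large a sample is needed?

119

With p = 0.90, p(1−p) = 0.0900.
n = z²·p(1−p)/E² = 1.960² × 0.0900 / 0.054² = 3.8416 × 0.0900 / 0.002916 ≈ 118.57.
Rounding up gives n = 119.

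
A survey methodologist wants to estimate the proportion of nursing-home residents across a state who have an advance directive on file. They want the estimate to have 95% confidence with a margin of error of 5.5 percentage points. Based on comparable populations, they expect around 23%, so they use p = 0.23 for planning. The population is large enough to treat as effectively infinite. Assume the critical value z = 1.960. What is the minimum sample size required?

With p = 0.23, p(1−p) = 0.1771.
n = z²·p(1−p)/E² = 1.960² × 0.1771 / 0.055² = 3.8416 × 0.1771 / 0.003025 ≈ 224.91.
Rounding up gives n = 225.

225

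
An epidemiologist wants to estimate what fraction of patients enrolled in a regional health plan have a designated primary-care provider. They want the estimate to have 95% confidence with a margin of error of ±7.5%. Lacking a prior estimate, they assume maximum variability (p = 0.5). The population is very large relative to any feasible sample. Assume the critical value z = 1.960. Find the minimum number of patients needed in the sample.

171

With p = 0.5, p(1−p) = 0.25.
n = z²·p(1−p)/E² = 1.960² × 0.2500 / 0.075² = 3.8416 × 0.2500 / 0.005625 ≈ 170.74.
Rounding up gives n = 171.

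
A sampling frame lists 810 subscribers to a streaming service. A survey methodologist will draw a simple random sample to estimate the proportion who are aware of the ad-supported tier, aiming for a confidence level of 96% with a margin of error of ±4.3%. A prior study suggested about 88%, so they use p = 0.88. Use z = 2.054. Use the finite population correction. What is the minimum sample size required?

186

Unadjusted: n₀ = 2.054² × 0.88 × 0.12 / 0.043² ≈ 240.95, so n₀ = 241.
Finite population correction with N = 810: n = n₀ / (1 + (n₀−1)/N) = 241 / (1 + 240/810) = 241 / 1.2963 ≈ 185.91.
Rounding up, n = 186.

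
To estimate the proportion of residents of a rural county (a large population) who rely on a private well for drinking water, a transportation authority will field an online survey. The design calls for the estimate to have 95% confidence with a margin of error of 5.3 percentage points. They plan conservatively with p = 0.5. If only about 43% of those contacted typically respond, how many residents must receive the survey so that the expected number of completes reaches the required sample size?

796

For 95% confidence, z = 1.960.
Completed interviews needed: n₀ = 1.960² × 0.2500 / 0.053² ≈ 341.90 → 342.
At a 43% response rate, contacts needed = 342 / 0.43 ≈ 795.35 → 796.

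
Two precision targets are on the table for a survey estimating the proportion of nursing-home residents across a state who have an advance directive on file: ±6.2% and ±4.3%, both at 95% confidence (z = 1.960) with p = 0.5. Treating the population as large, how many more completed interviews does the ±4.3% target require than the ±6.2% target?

270

At ±6.2%: n = 1.960² × 0.2500 / 0.062² ≈ 249.84 → 250.
At ±4.3%: n = 1.960² × 0.2500 / 0.043² ≈ 519.42 → 520.
Additional respondents: 520 − 250 = 270.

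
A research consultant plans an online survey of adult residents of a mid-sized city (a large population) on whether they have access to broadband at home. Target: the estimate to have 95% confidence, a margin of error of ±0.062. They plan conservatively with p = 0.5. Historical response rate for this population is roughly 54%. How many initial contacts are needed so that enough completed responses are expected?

463

For 95% confidence, z = 1.960.
Completed interviews needed: n₀ = 1.960² × 0.2500 / 0.062² ≈ 249.84 → 250.
At a 54% response rate, contacts needed = 250 / 0.54 ≈ 462.96 → 463.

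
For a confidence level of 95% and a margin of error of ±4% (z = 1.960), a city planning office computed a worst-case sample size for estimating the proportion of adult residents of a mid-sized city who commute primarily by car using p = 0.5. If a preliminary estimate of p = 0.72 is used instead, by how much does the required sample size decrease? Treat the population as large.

Conservative (p = 0.5): n = 1.960² × 0.25 / 0.040² ≈ 600.25 → 601.
Using p = 0.72: p(1−p) = 0.2016, so n = 1.960² × 0.2016 / 0.040² ≈ 484.04 → 485.
Reduction: 601 − 485 = 116.

116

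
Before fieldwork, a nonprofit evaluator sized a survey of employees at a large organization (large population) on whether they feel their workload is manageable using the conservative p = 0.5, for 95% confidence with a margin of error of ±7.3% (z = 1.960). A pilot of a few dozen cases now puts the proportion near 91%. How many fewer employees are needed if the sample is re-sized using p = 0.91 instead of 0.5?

Conservative (p = 0.5): n = 1.960² × 0.25 / 0.073² ≈ 180.22 → 181.
Using p = 0.91: p(1−p) = 0.0819, so n = 1.960² × 0.0819 / 0.073² ≈ 59.04 → 60.
Reduction: 181 − 60 = 121.

121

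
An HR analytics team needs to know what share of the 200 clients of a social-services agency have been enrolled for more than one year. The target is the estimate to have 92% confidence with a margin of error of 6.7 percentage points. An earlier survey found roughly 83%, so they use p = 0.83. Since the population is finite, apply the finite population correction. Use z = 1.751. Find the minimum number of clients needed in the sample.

Unadjusted: n₀ = 1.751² × 0.83 × 0.17 / 0.067² ≈ 96.37, so n₀ = 97.
Finite population correction with N = 200: n = n₀ / (1 + (n₀−1)/N) = 97 / (1 + 96/200) = 97 / 1.4800 ≈ 65.54.
Rounding up, n = 66.

66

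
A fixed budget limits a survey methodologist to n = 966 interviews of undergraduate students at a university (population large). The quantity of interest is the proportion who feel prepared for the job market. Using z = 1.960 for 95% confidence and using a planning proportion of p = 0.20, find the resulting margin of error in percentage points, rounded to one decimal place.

SE(p̂) = √[p(1−p)/n] = √[0.1600/966] = 0.01287.
E = z × SE = 1.960 × 0.01287 = 0.02522, or 2.5 percentage points.

2.5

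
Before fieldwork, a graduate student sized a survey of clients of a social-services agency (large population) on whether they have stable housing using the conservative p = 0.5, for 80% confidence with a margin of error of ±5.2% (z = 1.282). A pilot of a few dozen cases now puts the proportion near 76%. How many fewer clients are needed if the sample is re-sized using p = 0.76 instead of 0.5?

Conservative (p = 0.5): n = 1.282² × 0.25 / 0.052² ≈ 151.95 → 152.
Using p = 0.76: p(1−p) = 0.1824, so n = 1.282² × 0.1824 / 0.052² ≈ 110.86 → 111.
Reduction: 152 − 111 = 41.

41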